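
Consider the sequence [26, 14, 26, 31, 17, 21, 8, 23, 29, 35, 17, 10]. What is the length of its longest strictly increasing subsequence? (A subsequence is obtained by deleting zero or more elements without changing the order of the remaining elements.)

Let dp[i] be the longest increasing subsequence ending at position i. Then dp = [1, 1, 2, 3, 2, 3, 1, 4, 5, 6, 2, 2].
The maximum is 6; one witness is 14, 17, 21, 23, 29, 35 at positions 2,5,6,8,9,10.

6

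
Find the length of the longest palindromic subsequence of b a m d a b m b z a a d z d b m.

One longest palindromic subsequence is mdabmbadm (positions 3,4,5,6,7,8,11,14,16); it reads the same forward and backward, and the interval DP gives dp[1][16] = 9.

9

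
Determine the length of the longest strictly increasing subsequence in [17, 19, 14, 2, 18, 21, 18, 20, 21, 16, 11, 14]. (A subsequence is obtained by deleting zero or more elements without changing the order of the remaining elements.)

One longest increasing subsequence is 17, 19, 20, 21 (positions 1,2,8,9), of length 4; no longer one exists.

4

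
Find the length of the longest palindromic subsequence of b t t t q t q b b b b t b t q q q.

Using dp[i][j] = 2 + dp[i+1][j−1] if the ends match, else max(dp[i+1][j], dp[i][j−1]):
dp[1][17] = 9. A witness is qqbbbbbqq at positions 5,7,8,9,10,11,13,16,17.

9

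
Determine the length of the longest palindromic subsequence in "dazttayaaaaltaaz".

One longest palindromic subsequence is zaaaaaaaz (positions 3,6,8,9,10,11,14,15,16); it reads the same forward and backward, and the interval DP gives dp[1][16] = 9.

9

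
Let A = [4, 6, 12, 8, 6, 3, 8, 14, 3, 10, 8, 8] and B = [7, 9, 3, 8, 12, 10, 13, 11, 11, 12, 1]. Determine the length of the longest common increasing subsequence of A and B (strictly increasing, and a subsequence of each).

For each value that appears in both, track the longest common increasing run ending there.
The best achievable length is 3; one witness is 3, 8, 10 (A-positions 6,7,10, B-positions 3,4,6).

3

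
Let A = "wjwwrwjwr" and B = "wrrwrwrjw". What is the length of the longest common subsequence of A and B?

6

A longest common subsequence is wwwrjw (length 6); the LCS DP confirms no longer common subsequence exists.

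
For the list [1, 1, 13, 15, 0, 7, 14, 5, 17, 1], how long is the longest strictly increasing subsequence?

4

Let dp[i] be the longest increasing subsequence ending at position i. Then dp = [1, 1, 2, 3, 1, 2, 3, 2, 4, 2].
The maximum is 4; one witness is 1, 13, 15, 17 at positions 1,3,4,9.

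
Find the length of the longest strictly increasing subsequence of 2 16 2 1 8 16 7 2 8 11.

4

One longest increasing subsequence is 2, 7, 8, 11 (positions 1,7,9,10), of length 4; no longer one exists.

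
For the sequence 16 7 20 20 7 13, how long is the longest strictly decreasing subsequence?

Scanning left to right, the best length ending at each element is: 16→1, 7→2, 20→1, 20→1, 7→2, 13→2.
So the longest decreasing subsequence has length 2, e.g. 16, 7.

2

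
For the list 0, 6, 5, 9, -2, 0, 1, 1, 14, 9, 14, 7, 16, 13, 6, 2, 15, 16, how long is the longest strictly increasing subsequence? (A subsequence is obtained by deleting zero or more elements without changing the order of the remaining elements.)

Let dp[i] be the longest increasing subsequence ending at position i. Then dp = [1, 2, 2, 3, 1, 2, 3, 3, 4, 4, 5, 4, 6, 5, 4, 4, 6, 7].
The maximum is 7; one witness is -2, 0, 1, 9, 14, 15, 16 at positions 5,6,7,10,11,17,18.

7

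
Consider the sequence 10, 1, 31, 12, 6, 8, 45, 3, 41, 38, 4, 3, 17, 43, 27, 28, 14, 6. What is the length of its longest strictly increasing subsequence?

6

One longest increasing subsequence is 1, 6, 8, 17, 27, 28 (positions 2,5,6,13,15,16), of length 6; no longer one exists.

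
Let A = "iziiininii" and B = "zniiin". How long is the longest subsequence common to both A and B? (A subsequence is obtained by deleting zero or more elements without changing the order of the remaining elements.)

Backtracking the LCS table gives one alignment: z (A2,B1) → i (A4,B3) → i (A5,B4) → i (A7,B5) → n (A8,B6).
So the longest common subsequence has length 5.

5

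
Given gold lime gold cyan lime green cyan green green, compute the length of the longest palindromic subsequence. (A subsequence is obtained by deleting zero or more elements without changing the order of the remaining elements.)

3

One longest palindromic subsequence is green green green (positions 6,8,9); it reads the same forward and backward, and the interval DP gives dp[1][9] = 3.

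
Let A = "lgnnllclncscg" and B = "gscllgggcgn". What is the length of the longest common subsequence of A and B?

5

Backtracking the LCS table gives one alignment: g (A2,B1) → l (A5,B4) → l (A6,B5) → c (A7,B9) → n (A9,B11).
So the longest common subsequence has length 5.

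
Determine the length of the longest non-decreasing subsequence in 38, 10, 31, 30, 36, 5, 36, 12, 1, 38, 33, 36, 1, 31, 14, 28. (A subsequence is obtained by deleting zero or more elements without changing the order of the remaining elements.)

Let dp[i] be the longest non-decreasing subsequence ending at position i. Then dp = [1, 1, 2, 2, 3, 1, 4, 2, 1, 5, 3, 5, 2, 3, 3, 4].
The maximum is 5; one witness is 10, 31, 36, 36, 38 at positions 2,3,5,7,10.

5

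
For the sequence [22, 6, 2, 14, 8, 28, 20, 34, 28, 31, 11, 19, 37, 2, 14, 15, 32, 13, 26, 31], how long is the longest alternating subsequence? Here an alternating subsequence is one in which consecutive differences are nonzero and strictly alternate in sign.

15

A longest alternating subsequence is 22, 6, 14, 8, 28, 20, 34, 28, 31, 11, 19, 2, 14, 13, 26 (positions 1,2,4,5,6,7,8,9,10,11,12,14,15,18,19); its 14 consecutive differences strictly alternate in sign, and length 15 is optimal.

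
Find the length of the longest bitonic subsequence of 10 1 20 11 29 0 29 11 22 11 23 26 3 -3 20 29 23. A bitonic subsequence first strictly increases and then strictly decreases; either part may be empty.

Let inc[i] be the LIS ending at i and dec[i] the longest strictly decreasing subsequence starting at i. inc = [1, 1, 2, 2, 3, 1, 3, 2, 3, 2, 4, 5, 2, 1, 3, 6, 4], dec = [4, 3, 4, 3, 5, 2, 5, 3, 4, 3, 3, 3, 2, 1, 1, 2, 1].
max_i inc[i]+dec[i]−1 = 7, with one witness 10, 20, 29, 22, 11, 3, -3.

7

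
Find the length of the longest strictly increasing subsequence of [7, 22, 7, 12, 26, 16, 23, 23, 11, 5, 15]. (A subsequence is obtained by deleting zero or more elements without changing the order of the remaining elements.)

Scanning left to right, the best length ending at each element is: 7→1, 22→2, 7→1, 12→2, 26→3, 16→3, 23→4, 23→4, 11→2, 5→1, 15→3.
So the longest increasing subsequence has length 4, e.g. 7, 12, 16, 23.

4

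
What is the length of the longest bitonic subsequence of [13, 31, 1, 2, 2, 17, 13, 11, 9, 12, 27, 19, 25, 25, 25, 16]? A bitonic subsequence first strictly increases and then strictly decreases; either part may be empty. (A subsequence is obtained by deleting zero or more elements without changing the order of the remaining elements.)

7

One longest bitonic subsequence is 1, 2, 11, 12, 27, 25, 16 (positions 3,4,8,10,11,15,16): it rises to 27 then falls. Length 7 is optimal.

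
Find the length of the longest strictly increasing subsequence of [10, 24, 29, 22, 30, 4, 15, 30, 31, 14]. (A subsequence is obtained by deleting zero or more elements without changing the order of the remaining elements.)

5

Let dp[i] be the longest increasing subsequence ending at position i. Then dp = [1, 2, 3, 2, 4, 1, 2, 4, 5, 2].
The maximum is 5; one witness is 10, 24, 29, 30, 31 at positions 1,2,3,5,9.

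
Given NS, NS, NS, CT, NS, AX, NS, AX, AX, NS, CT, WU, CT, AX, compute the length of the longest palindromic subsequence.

Using dp[i][j] = 2 + dp[i+1][j−1] if the ends match, else max(dp[i+1][j], dp[i][j−1]):
dp[1][14] = 7. A witness is CT NS AX AX AX NS CT at positions 4,5,6,8,9,10,13.

7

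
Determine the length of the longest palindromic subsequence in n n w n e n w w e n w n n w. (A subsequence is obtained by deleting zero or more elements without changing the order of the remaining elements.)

One longest palindromic subsequence is nnwnewwenwnn (positions 1,2,3,4,5,7,8,9,10,11,12,13); it reads the same forward and backward, and the interval DP gives dp[1][14] = 12.

12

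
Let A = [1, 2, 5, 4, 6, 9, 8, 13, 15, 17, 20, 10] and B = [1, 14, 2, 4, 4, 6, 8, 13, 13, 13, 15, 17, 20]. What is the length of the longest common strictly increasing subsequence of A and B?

9

For each value that appears in both, track the longest common increasing run ending there.
The best achievable length is 9; one witness is 1, 2, 4, 6, 8, 13, 15, 17, 20 (A-positions 1,2,4,5,7,8,9,10,11, B-positions 1,3,4,6,7,8,11,12,13).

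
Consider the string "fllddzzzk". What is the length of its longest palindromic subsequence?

3

One longest palindromic subsequence is zzz (positions 6,7,8); it reads the same forward and backward, and the interval DP gives dp[1][9] = 3.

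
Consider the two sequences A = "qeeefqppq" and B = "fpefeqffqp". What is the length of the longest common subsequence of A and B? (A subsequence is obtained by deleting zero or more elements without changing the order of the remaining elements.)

A longest common subsequence is eefqp (length 5); the LCS DP confirms no longer common subsequence exists.

5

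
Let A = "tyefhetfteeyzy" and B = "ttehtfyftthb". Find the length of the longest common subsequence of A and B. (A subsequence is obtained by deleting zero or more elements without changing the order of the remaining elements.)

6

A longest common subsequence is tehtft (length 6); the LCS DP confirms no longer common subsequence exists.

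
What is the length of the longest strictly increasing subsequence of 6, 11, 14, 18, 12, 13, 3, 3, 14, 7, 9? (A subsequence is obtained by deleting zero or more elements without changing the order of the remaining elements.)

5

Scanning left to right, the best length ending at each element is: 6→1, 11→2, 14→3, 18→4, 12→3, 13→4, 3→1, 3→1, 14→5, 7→2, 9→3.
So the longest increasing subsequence has length 5, e.g. 6, 11, 12, 13, 14.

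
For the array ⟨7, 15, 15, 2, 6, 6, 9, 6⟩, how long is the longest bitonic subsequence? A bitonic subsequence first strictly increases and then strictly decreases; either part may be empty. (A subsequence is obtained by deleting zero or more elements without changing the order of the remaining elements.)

4

Let inc[i] be the LIS ending at i and dec[i] the longest strictly decreasing subsequence starting at i. inc = [1, 2, 2, 1, 2, 2, 3, 2], dec = [2, 3, 3, 1, 1, 1, 2, 1].
max_i inc[i]+dec[i]−1 = 4, with one witness 7, 15, 9, 6.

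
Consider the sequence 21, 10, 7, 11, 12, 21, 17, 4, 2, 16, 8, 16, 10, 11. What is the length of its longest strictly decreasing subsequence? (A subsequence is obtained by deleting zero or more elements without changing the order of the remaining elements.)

Scanning left to right, the best length ending at each element is: 21→1, 10→2, 7→3, 11→2, 12→2, 21→1, 17→2, 4→4, 2→5, 16→3, 8→4, 16→3, 10→4, 11→4.
So the longest decreasing subsequence has length 5, e.g. 21, 10, 7, 4, 2.

5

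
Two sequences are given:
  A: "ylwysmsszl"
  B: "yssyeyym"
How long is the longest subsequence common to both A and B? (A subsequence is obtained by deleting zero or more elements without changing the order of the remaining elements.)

3

A longest common subsequence is yym (length 3); the LCS DP confirms no longer common subsequence exists.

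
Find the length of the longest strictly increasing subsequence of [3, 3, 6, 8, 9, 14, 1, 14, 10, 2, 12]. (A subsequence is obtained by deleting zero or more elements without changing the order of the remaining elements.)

6

One longest increasing subsequence is 3, 6, 8, 9, 10, 12 (positions 1,3,4,5,9,11), of length 6; no longer one exists.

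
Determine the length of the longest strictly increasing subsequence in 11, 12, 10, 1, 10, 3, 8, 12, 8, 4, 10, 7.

One longest increasing subsequence is 1, 3, 8, 12 (positions 4,6,7,8), of length 4; no longer one exists.

4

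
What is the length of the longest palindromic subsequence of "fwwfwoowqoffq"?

8

One longest palindromic subsequence is ffwoowff (positions 1,4,5,6,7,8,11,12); it reads the same forward and backward, and the interval DP gives dp[1][13] = 8.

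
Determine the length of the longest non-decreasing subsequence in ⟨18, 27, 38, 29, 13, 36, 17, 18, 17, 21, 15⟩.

Scanning left to right, the best length ending at each element is: 18→1, 27→2, 38→3, 29→3, 13→1, 36→4, 17→2, 18→3, 17→3, 21→4, 15→2.
So the longest non-decreasing subsequence has length 4, e.g. 18, 27, 29, 36.

4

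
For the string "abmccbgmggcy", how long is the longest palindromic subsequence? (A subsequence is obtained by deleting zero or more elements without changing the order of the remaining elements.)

One longest palindromic subsequence is cgggc (positions 5,7,9,10,11); it reads the same forward and backward, and the interval DP gives dp[1][12] = 5.

5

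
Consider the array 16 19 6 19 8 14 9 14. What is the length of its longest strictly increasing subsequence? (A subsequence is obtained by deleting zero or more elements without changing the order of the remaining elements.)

One longest increasing subsequence is 6, 8, 9, 14 (positions 3,5,7,8), of length 4; no longer one exists.

4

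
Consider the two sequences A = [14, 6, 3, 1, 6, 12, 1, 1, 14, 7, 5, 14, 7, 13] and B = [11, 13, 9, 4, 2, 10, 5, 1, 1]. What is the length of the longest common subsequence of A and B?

2

Backtracking the LCS table gives one alignment: 1 (A7,B8) → 1 (A8,B9).
So the longest common subsequence has length 2.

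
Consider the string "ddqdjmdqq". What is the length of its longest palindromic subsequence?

5

One longest palindromic subsequence is qdmdq (positions 3,4,6,7,9); it reads the same forward and backward, and the interval DP gives dp[1][9] = 5.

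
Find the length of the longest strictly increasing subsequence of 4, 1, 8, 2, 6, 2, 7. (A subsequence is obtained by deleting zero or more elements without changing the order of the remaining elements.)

One longest increasing subsequence is 1, 2, 6, 7 (positions 2,4,5,7), of length 4; no longer one exists.

4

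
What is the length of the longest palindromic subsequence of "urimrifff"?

3

One longest palindromic subsequence is fff (positions 7,8,9); it reads the same forward and backward, and the interval DP gives dp[1][9] = 3.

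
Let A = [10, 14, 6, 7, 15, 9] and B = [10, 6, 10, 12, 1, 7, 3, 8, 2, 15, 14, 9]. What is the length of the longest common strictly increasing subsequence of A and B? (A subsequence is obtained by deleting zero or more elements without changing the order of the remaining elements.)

For each value that appears in both, track the longest common increasing run ending there.
The best achievable length is 3; one witness is 6, 7, 15 (A-positions 3,4,5, B-positions 2,6,10).

3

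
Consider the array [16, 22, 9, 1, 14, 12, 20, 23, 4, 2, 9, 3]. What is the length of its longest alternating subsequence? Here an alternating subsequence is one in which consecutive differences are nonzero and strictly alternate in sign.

9

A longest alternating subsequence is 16, 22, 9, 14, 12, 20, 4, 9, 3 (positions 1,2,3,5,6,7,9,11,12); its 8 consecutive differences strictly alternate in sign, and length 9 is optimal.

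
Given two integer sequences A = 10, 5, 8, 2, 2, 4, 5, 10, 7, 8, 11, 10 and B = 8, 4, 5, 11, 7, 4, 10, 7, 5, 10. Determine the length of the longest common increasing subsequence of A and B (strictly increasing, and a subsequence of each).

A longest common strictly increasing subsequence is 4, 5, 7, 10 (length 4); it appears in order in both A and B, and no longer such subsequence exists.

4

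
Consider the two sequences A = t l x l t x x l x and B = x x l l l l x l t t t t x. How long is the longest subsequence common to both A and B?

5

A longest common subsequence is lxltx (length 5); the LCS DP confirms no longer common subsequence exists.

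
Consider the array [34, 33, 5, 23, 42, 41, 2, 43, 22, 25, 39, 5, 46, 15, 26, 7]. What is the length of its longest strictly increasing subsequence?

5

Scanning left to right, the best length ending at each element is: 34→1, 33→1, 5→1, 23→2, 42→3, 41→3, 2→1, 43→4, 22→2, 25→3, 39→4, 5→2, 46→5, 15→3, 26→4, 7→3.
So the longest increasing subsequence has length 5, e.g. 5, 23, 42, 43, 46.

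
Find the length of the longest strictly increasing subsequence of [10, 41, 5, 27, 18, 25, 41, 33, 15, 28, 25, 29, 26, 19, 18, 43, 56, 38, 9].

Let dp[i] be the longest increasing subsequence ending at position i. Then dp = [1, 2, 1, 2, 2, 3, 4, 4, 2, 4, 3, 5, 4, 3, 3, 6, 7, 6, 2].
The maximum is 7; one witness is 10, 18, 25, 28, 29, 43, 56 at positions 1,5,6,10,12,16,17.

7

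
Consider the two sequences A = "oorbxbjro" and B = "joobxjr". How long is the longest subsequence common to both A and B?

6

A longest common subsequence is oobxjr (length 6); the LCS DP confirms no longer common subsequence exists.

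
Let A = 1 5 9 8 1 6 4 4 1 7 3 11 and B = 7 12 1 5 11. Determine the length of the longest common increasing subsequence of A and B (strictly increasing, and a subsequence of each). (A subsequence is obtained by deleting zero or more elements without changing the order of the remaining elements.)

3

For each value that appears in both, track the longest common increasing run ending there.
The best achievable length is 3; one witness is 1, 5, 11 (A-positions 1,2,12, B-positions 3,4,5).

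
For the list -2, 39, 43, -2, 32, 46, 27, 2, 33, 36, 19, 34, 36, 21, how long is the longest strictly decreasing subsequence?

Let dp[i] be the longest decreasing subsequence ending at position i. Then dp = [1, 1, 1, 2, 2, 1, 3, 4, 2, 2, 4, 3, 2, 4].
The maximum is 4; one witness is 39, 32, 27, 2 at positions 2,5,7,8.

4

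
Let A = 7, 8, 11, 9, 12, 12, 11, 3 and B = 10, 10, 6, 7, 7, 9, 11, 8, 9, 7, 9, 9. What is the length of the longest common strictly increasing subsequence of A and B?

3

For each value that appears in both, track the longest common increasing run ending there.
The best achievable length is 3; one witness is 7, 9, 11 (A-positions 1,4,7, B-positions 4,6,7).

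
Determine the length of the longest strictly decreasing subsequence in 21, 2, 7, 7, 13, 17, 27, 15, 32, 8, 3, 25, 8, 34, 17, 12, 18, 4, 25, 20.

5

One longest decreasing subsequence is 21, 17, 15, 8, 3 (positions 1,6,8,10,11), of length 5; no longer one exists.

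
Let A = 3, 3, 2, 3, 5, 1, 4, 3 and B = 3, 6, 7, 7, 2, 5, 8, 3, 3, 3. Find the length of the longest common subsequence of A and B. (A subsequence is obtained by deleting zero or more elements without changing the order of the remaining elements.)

4

A longest common subsequence is 3, 3, 3, 3 (length 4); the LCS DP confirms no longer common subsequence exists.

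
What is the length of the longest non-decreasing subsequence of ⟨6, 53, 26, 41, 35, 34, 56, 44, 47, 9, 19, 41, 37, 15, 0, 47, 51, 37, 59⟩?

8

One longest non-decreasing subsequence is 6, 26, 41, 44, 47, 47, 51, 59 (positions 1,3,4,8,9,16,17,19), of length 8; no longer one exists.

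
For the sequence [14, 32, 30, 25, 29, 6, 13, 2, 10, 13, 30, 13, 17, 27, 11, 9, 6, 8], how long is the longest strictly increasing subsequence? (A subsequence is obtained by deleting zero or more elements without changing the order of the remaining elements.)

Let dp[i] be the longest increasing subsequence ending at position i. Then dp = [1, 2, 2, 2, 3, 1, 2, 1, 2, 3, 4, 3, 4, 5, 3, 2, 2, 3].
The maximum is 5; one witness is 6, 10, 13, 17, 27 at positions 6,9,10,13,14.

5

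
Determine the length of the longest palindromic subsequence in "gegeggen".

5

One longest palindromic subsequence is eggge (positions 2,3,5,6,7); it reads the same forward and backward, and the interval DP gives dp[1][8] = 5.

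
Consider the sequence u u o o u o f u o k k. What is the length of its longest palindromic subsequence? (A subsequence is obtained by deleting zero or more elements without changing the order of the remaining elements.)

Using dp[i][j] = 2 + dp[i+1][j−1] if the ends match, else max(dp[i+1][j], dp[i][j−1]):
dp[1][11] = 6. A witness is uuoouu at positions 1,2,3,4,5,8.

6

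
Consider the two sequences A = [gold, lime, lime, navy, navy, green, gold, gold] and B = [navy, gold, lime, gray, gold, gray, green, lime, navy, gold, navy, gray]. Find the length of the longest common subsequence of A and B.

5

A longest common subsequence is gold, lime, lime, navy, navy (length 5); the LCS DP confirms no longer common subsequence exists.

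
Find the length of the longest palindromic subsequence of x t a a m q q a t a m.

6

One longest palindromic subsequence is aaqqaa (positions 3,4,6,7,8,10); it reads the same forward and backward, and the interval DP gives dp[1][11] = 6.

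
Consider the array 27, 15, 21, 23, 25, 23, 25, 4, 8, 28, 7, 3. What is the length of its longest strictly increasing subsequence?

5

Scanning left to right, the best length ending at each element is: 27→1, 15→1, 21→2, 23→3, 25→4, 23→3, 25→4, 4→1, 8→2, 28→5, 7→2, 3→1.
So the longest increasing subsequence has length 5, e.g. 15, 21, 23, 25, 28.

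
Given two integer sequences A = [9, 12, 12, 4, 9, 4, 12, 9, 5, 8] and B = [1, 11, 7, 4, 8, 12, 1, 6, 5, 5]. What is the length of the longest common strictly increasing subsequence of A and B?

A longest common strictly increasing subsequence is 4, 8 (length 2); it appears in order in both A and B, and no longer such subsequence exists.

2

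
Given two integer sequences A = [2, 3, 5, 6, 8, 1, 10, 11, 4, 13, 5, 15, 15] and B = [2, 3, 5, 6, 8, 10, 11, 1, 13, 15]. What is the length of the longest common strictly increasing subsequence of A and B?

9

A longest common strictly increasing subsequence is 2, 3, 5, 6, 8, 10, 11, 13, 15 (length 9); it appears in order in both A and B, and no longer such subsequence exists.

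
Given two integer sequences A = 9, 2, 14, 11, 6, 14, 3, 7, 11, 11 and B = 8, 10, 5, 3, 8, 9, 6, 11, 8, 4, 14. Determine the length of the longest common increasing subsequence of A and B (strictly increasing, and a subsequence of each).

A longest common strictly increasing subsequence is 9, 11, 14 (length 3); it appears in order in both A and B, and no longer such subsequence exists.

3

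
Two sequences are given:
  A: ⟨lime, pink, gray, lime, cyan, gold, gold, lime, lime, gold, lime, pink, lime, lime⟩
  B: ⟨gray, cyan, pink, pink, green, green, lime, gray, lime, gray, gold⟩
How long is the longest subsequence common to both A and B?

A longest common subsequence is gray, cyan, lime, lime, gold (length 5); the LCS DP confirms no longer common subsequence exists.

5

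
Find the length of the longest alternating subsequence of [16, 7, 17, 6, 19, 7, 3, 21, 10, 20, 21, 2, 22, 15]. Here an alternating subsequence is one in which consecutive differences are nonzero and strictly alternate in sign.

A longest alternating subsequence is 16, 7, 17, 6, 19, 7, 21, 10, 20, 2, 22, 15 (positions 1,2,3,4,5,6,8,9,10,12,13,14); its 11 consecutive differences strictly alternate in sign, and length 12 is optimal.

12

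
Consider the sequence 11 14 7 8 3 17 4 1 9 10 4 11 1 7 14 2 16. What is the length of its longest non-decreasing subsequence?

Let dp[i] be the longest non-decreasing subsequence ending at position i. Then dp = [1, 2, 1, 2, 1, 3, 2, 1, 3, 4, 3, 5, 2, 4, 6, 3, 7].
The maximum is 7; one witness is 7, 8, 9, 10, 11, 14, 16 at positions 3,4,9,10,12,15,17.

7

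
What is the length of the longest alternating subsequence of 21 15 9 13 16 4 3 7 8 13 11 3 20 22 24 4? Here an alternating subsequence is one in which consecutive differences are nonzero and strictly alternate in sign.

8

A longest alternating subsequence is 21, 9, 13, 4, 13, 11, 20, 4 (positions 1,3,4,6,10,11,13,16); its 7 consecutive differences strictly alternate in sign, and length 8 is optimal.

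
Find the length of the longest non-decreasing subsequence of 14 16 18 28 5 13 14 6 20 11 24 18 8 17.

Scanning left to right, the best length ending at each element is: 14→1, 16→2, 18→3, 28→4, 5→1, 13→2, 14→3, 6→2, 20→4, 11→3, 24→5, 18→4, 8→3, 17→4.
So the longest non-decreasing subsequence has length 5, e.g. 14, 16, 18, 20, 24.

5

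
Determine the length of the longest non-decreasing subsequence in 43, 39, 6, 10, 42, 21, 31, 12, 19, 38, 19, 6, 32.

Scanning left to right, the best length ending at each element is: 43→1, 39→1, 6→1, 10→2, 42→3, 21→3, 31→4, 12→3, 19→4, 38→5, 19→5, 6→2, 32→6.
So the longest non-decreasing subsequence has length 6, e.g. 6, 10, 12, 19, 19, 32.

6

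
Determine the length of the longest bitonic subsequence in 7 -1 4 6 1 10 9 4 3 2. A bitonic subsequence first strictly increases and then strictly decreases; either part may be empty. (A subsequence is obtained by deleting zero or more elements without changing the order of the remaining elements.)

Let inc[i] be the LIS ending at i and dec[i] the longest strictly decreasing subsequence starting at i. inc = [1, 1, 2, 3, 2, 4, 4, 3, 3, 3], dec = [5, 1, 3, 4, 1, 5, 4, 3, 2, 1].
max_i inc[i]+dec[i]−1 = 8, with one witness -1, 4, 6, 10, 9, 4, 3, 2.

8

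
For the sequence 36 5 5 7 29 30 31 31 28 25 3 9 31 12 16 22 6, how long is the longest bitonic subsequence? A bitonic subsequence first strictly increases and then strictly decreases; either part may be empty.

Let inc[i] be the LIS ending at i and dec[i] the longest strictly decreasing subsequence starting at i. inc = [1, 1, 1, 2, 3, 4, 5, 5, 3, 3, 1, 3, 5, 4, 5, 6, 2], dec = [6, 2, 2, 2, 5, 5, 5, 5, 4, 3, 1, 2, 3, 2, 2, 2, 1].
max_i inc[i]+dec[i]−1 = 9, with one witness 5, 7, 29, 30, 31, 28, 25, 22, 6.

9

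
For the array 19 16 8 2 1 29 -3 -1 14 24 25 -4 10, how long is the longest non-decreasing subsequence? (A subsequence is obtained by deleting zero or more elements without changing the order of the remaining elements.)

5

Let dp[i] be the longest non-decreasing subsequence ending at position i. Then dp = [1, 1, 1, 1, 1, 2, 1, 2, 3, 4, 5, 1, 3].
The maximum is 5; one witness is -3, -1, 14, 24, 25 at positions 7,8,9,10,11.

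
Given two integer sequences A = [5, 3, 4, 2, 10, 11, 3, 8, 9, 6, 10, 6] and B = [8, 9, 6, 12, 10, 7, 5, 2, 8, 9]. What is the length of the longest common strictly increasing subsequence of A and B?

3

For each value that appears in both, track the longest common increasing run ending there.
The best achievable length is 3; one witness is 8, 9, 10 (A-positions 8,9,11, B-positions 1,2,5).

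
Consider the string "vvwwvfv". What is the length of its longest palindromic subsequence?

6

Using dp[i][j] = 2 + dp[i+1][j−1] if the ends match, else max(dp[i+1][j], dp[i][j−1]):
dp[1][7] = 6. A witness is vvwwvv at positions 1,2,3,4,5,7.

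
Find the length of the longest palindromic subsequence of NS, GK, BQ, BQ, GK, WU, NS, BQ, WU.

6

One longest palindromic subsequence is NS GK BQ BQ GK NS (positions 1,2,3,4,5,7); it reads the same forward and backward, and the interval DP gives dp[1][9] = 6.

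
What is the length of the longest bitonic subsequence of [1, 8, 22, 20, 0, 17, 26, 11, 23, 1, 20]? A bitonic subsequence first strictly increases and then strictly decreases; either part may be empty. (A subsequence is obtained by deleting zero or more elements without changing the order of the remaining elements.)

Let inc[i] be the LIS ending at i and dec[i] the longest strictly decreasing subsequence starting at i. inc = [1, 2, 3, 3, 1, 3, 4, 3, 4, 2, 4], dec = [2, 2, 5, 4, 1, 3, 3, 2, 2, 1, 1].
max_i inc[i]+dec[i]−1 = 7, with one witness 1, 8, 22, 20, 17, 11, 1.

7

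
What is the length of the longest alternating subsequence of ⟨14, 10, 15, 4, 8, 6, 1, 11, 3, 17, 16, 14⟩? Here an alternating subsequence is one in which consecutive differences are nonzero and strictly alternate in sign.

A longest alternating subsequence is 14, 10, 15, 4, 8, 6, 11, 3, 17, 16 (positions 1,2,3,4,5,6,8,9,10,11); its 9 consecutive differences strictly alternate in sign, and length 10 is optimal.

10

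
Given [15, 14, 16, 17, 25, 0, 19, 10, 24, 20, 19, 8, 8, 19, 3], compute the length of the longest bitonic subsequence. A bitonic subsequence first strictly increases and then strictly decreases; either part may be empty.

One longest bitonic subsequence is 15, 16, 17, 25, 24, 20, 19, 8, 3 (positions 1,3,4,5,9,10,11,13,15): it rises to 25 then falls. Length 9 is optimal.

9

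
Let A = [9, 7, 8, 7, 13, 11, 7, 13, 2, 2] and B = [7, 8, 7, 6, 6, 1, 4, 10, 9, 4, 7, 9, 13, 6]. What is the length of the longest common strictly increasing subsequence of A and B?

For each value that appears in both, track the longest common increasing run ending there.
The best achievable length is 3; one witness is 7, 8, 13 (A-positions 2,3,5, B-positions 1,2,13).

3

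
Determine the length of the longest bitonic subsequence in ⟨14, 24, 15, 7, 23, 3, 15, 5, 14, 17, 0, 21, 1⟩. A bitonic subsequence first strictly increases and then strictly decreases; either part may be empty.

Let inc[i] be the LIS ending at i and dec[i] the longest strictly decreasing subsequence starting at i. inc = [1, 2, 2, 1, 3, 1, 2, 2, 3, 4, 1, 5, 2], dec = [4, 5, 4, 3, 4, 2, 3, 2, 2, 2, 1, 2, 1].
max_i inc[i]+dec[i]−1 = 6, with one witness 14, 24, 23, 15, 14, 1.

6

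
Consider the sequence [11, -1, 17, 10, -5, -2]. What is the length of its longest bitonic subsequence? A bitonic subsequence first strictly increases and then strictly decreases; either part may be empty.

4

Let inc[i] be the LIS ending at i and dec[i] the longest strictly decreasing subsequence starting at i. inc = [1, 1, 2, 2, 1, 2], dec = [3, 2, 3, 2, 1, 1].
max_i inc[i]+dec[i]−1 = 4, with one witness 11, 17, 10, -2.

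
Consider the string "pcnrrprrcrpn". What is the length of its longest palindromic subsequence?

9

Using dp[i][j] = 2 + dp[i+1][j−1] if the ends match, else max(dp[i+1][j], dp[i][j−1]):
dp[1][12] = 9. A witness is pcrrprrcp at positions 1,2,4,5,6,7,8,9,11.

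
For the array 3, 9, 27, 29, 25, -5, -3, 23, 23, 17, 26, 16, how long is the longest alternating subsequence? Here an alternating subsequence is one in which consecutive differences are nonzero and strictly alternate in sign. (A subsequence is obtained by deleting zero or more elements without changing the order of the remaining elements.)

7

Track the best alternating length ending on an up-step vs a down-step at each position: up/down = 1/1, 2/1, 2/1, 2/1, 2/3, 1/3, 4/3, 4/3, 4/3, 4/5, 6/3, 4/7.
The maximum over both is 7; one such subsequence is 3, 9, -5, 23, 17, 26, 16.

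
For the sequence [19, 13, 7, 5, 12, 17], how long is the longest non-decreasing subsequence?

3

Let dp[i] be the longest non-decreasing subsequence ending at position i. Then dp = [1, 1, 1, 1, 2, 3].
The maximum is 3; one witness is 7, 12, 17 at positions 3,5,6.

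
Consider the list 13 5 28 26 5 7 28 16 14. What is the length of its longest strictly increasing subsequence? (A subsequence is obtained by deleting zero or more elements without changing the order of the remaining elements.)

3

Let dp[i] be the longest increasing subsequence ending at position i. Then dp = [1, 1, 2, 2, 1, 2, 3, 3, 3].
The maximum is 3; one witness is 13, 26, 28 at positions 1,4,7.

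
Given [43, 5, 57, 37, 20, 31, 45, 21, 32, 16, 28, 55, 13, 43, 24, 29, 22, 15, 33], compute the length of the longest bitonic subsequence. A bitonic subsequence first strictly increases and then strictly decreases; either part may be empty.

9

Let inc[i] be the LIS ending at i and dec[i] the longest strictly decreasing subsequence starting at i. inc = [1, 1, 2, 2, 2, 3, 4, 3, 4, 2, 4, 5, 2, 5, 4, 5, 4, 3, 6], dec = [7, 1, 7, 6, 3, 5, 6, 3, 5, 2, 4, 5, 1, 4, 3, 3, 2, 1, 1].
max_i inc[i]+dec[i]−1 = 9, with one witness 5, 20, 31, 45, 32, 28, 24, 22, 15.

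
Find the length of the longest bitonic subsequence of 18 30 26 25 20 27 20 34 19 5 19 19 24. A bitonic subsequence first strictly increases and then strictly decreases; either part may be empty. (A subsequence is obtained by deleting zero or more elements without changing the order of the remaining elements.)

Let inc[i] be the LIS ending at i and dec[i] the longest strictly decreasing subsequence starting at i. inc = [1, 2, 2, 2, 2, 3, 2, 4, 2, 1, 2, 2, 3], dec = [2, 6, 5, 4, 3, 4, 3, 3, 2, 1, 1, 1, 1].
max_i inc[i]+dec[i]−1 = 7, with one witness 18, 30, 26, 25, 20, 19, 5.

7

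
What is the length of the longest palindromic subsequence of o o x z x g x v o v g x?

One longest palindromic subsequence is xgvovgx (positions 3,6,8,9,10,11,12); it reads the same forward and backward, and the interval DP gives dp[1][12] = 7.

7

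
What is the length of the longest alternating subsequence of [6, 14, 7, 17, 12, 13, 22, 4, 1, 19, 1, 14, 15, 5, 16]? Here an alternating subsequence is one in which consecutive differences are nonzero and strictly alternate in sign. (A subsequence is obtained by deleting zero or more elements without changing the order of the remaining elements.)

Track the best alternating length ending on an up-step vs a down-step at each position: up/down = 1/1, 2/1, 2/3, 4/1, 4/5, 6/5, 6/1, 1/7, 1/7, 8/7, 1/9, 10/9, 10/9, 10/11, 12/9.
The maximum over both is 12; one such subsequence is 6, 14, 7, 17, 12, 13, 4, 19, 1, 14, 5, 16.

12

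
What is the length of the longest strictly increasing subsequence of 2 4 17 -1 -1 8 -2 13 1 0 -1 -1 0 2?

Scanning left to right, the best length ending at each element is: 2→1, 4→2, 17→3, -1→1, -1→1, 8→3, -2→1, 13→4, 1→2, 0→2, -1→2, -1→2, 0→3, 2→4.
So the longest increasing subsequence has length 4, e.g. 2, 4, 8, 13.

4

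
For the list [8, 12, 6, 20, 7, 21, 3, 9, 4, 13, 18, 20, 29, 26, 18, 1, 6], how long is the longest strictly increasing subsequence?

Scanning left to right, the best length ending at each element is: 8→1, 12→2, 6→1, 20→3, 7→2, 21→4, 3→1, 9→3, 4→2, 13→4, 18→5, 20→6, 29→7, 26→7, 18→5, 1→1, 6→3.
So the longest increasing subsequence has length 7, e.g. 6, 7, 9, 13, 18, 20, 29.

7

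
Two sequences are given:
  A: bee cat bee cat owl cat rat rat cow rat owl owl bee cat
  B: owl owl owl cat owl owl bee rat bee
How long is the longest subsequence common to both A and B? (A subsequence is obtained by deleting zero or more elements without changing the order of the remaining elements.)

Backtracking the LCS table gives one alignment: owl (A5,B3) → cat (A6,B4) → owl (A11,B5) → owl (A12,B6) → bee (A13,B9).
So the longest common subsequence has length 5.

5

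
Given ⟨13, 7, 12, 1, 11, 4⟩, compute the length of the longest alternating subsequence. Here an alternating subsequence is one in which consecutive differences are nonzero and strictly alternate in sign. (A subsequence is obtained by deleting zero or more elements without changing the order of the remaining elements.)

A longest alternating subsequence is 13, 7, 12, 1, 11, 4 (positions 1,2,3,4,5,6); its 5 consecutive differences strictly alternate in sign, and length 6 is optimal.

6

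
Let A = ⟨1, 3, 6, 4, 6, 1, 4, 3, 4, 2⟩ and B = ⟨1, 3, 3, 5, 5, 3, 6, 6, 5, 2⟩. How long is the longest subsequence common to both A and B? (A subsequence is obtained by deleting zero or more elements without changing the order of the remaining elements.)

A longest common subsequence is 1, 3, 6, 6, 2 (length 5); the LCS DP confirms no longer common subsequence exists.

5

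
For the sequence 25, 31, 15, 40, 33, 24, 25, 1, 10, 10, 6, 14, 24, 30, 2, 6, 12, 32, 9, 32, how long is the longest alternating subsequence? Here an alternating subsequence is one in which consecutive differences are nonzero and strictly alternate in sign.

14

A longest alternating subsequence is 25, 31, 15, 40, 24, 25, 1, 10, 6, 14, 2, 12, 9, 32 (positions 1,2,3,4,6,7,8,9,11,12,15,17,19,20); its 13 consecutive differences strictly alternate in sign, and length 14 is optimal.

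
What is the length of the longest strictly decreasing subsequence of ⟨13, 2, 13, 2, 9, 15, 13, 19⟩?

One longest decreasing subsequence is 13, 2 (positions 1,2), of length 2; no longer one exists.

2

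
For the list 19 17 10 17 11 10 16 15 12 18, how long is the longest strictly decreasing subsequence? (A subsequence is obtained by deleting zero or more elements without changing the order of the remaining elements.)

One longest decreasing subsequence is 19, 17, 16, 15, 12 (positions 1,2,7,8,9), of length 5; no longer one exists.

5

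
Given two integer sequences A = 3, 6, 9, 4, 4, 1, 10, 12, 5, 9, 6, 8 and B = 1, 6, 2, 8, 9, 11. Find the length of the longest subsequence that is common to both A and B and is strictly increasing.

3

A longest common strictly increasing subsequence is 1, 6, 8 (length 3); it appears in order in both A and B, and no longer such subsequence exists.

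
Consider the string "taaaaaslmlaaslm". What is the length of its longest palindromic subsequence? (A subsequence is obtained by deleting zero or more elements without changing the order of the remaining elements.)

One longest palindromic subsequence is aalmlaa (positions 5,6,8,9,10,11,12); it reads the same forward and backward, and the interval DP gives dp[1][15] = 7.

7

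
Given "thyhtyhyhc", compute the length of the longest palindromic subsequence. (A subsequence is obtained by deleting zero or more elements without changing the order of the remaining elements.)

One longest palindromic subsequence is hyhyhyh (positions 2,3,4,6,7,8,9); it reads the same forward and backward, and the interval DP gives dp[1][10] = 7.

7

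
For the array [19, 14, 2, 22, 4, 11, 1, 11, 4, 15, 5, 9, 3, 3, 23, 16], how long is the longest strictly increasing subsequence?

5

Let dp[i] be the longest increasing subsequence ending at position i. Then dp = [1, 1, 1, 2, 2, 3, 1, 3, 2, 4, 3, 4, 2, 2, 5, 5].
The maximum is 5; one witness is 2, 4, 11, 15, 23 at positions 3,5,6,10,15.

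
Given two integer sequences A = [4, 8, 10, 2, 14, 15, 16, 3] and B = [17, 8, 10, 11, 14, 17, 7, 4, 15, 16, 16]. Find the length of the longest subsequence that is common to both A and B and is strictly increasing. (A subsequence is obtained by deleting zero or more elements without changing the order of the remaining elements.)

For each value that appears in both, track the longest common increasing run ending there.
The best achievable length is 5; one witness is 8, 10, 14, 15, 16 (A-positions 2,3,5,6,7, B-positions 2,3,5,9,10).

5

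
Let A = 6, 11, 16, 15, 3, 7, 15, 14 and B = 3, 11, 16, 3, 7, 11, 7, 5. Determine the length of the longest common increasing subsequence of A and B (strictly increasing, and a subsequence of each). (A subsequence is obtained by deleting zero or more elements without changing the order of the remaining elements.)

2

A longest common strictly increasing subsequence is 11, 16 (length 2); it appears in order in both A and B, and no longer such subsequence exists.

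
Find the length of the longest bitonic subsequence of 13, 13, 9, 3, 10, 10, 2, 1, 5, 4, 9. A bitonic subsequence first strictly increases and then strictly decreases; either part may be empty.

Let inc[i] be the LIS ending at i and dec[i] the longest strictly decreasing subsequence starting at i. inc = [1, 1, 1, 1, 2, 2, 1, 1, 2, 2, 3], dec = [5, 5, 4, 3, 3, 3, 2, 1, 2, 1, 1].
max_i inc[i]+dec[i]−1 = 5, with one witness 13, 9, 3, 2, 1.

5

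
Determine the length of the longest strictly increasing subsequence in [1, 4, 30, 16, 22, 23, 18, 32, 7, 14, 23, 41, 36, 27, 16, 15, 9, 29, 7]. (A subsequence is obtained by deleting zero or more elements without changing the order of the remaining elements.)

Scanning left to right, the best length ending at each element is: 1→1, 4→2, 30→3, 16→3, 22→4, 23→5, 18→4, 32→6, 7→3, 14→4, 23→5, 41→7, 36→7, 27→6, 16→5, 15→5, 9→4, 29→7, 7→3.
So the longest increasing subsequence has length 7, e.g. 1, 4, 16, 22, 23, 32, 41.

7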